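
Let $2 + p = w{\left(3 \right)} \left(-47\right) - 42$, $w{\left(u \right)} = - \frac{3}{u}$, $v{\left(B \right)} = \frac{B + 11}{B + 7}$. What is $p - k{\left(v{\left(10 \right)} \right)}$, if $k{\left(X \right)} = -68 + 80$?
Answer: $-9$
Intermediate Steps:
$v{\left(B \right)} = \frac{11 + B}{7 + B}$
$p = 3$ ($p = -2 - \left(42 - - \frac{3}{3} \left(-47\right)\right) = -2 - \left(42 - \left(-3\right) \frac{1}{3} \left(-47\right)\right) = -2 - -5 = -2 + \left(47 - 42\right) = -2 + 5 = 3$)
$k{\left(X \right)} = 12$
$p - k{\left(v{\left(10 \right)} \right)} = 3 - 12 = -9$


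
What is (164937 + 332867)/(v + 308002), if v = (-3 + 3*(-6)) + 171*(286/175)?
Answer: 87115700/53945581 ≈ 1.6149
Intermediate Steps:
v = 45231/175 (v = (-3 - 18) + 171*(286*(1/175)) = -21 + 171*(286/175) = -21 + 48906/175 = 45231/175 ≈ 258.46)
(164937 + 332867)/(v + 308002) = (164937 + 332867)/(45231/175 + 308002) = 497804/(53945581/175) = 497804*(175/53945581) = 87115700/53945581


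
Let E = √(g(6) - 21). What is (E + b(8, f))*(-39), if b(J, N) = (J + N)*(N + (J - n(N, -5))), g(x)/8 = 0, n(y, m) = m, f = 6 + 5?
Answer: -17784 - 39*I*√21 ≈ -17784.0 - 178.72*I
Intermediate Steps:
f = 11
g(x) = 0 (g(x) = 8*0 = 0)
b(J, N) = (J + N)*(5 + J + N) (b(J, N) = (J + N)*(N + (J - 1*(-5))) = (J + N)*(N + (J + 5)) = (J + N)*(N + (5 + J)) = (J + N)*(5 + J + N))
E = I*√21 (E = √(0 - 21) = √(-21) = I*√21 ≈ 4.5826*I)
(E + b(8, f))*(-39) = (I*√21 + (8² + 11² + 5*8 + 5*11 + 2*8*11))*(-39) = (I*√21 + (64 + 121 + 40 + 55 + 176))*(-39) = (I*√21 + 456)*(-39) = (456 + I*√21)*(-39) = -17784 - 39*I*√21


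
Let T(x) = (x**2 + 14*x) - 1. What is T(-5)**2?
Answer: 2116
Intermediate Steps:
T(x) = -1 + x**2 + 14*x
T(-5)**2 = (-1 + (-5)**2 + 14*(-5))**2 = (-1 + 25 - 70)**2 = (-46)**2 = 2116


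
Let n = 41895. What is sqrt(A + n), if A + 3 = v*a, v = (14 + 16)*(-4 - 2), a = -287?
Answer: 4*sqrt(5847) ≈ 305.86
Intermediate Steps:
v = -180 (v = 30*(-6) = -180)
A = 51657 (A = -3 - 180*(-287) = -3 + 51660 = 51657)
sqrt(A + n) = sqrt(51657 + 41895) = sqrt(93552) = 4*sqrt(5847)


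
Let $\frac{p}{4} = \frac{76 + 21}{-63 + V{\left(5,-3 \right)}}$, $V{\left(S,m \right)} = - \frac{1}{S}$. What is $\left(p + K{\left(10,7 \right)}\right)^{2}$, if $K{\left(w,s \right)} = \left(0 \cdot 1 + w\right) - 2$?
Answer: $\frac{21609}{6241} \approx 3.4624$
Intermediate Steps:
$p = - \frac{485}{79}$ ($p = 4 \frac{76 + 21}{-63 - \frac{1}{5}} = 4 \frac{97}{-63 - \frac{1}{5}} = 4 \frac{97}{- \frac{316}{5}} = 4 \cdot 97 \left(- \frac{5}{316}\right) = 4 \left(- \frac{485}{316}\right) = - \frac{485}{79} \approx -6.1392$)
$K{\left(w,s \right)} = -2 + w$ ($K{\left(w,s \right)} = \left(0 + w\right) - 2 = w - 2 = -2 + w$)
$\left(p + K{\left(10,7 \right)}\right)^{2} = \left(- \frac{485}{79} + \left(-2 + 10\right)\right)^{2} = \left(- \frac{485}{79} + 8\right)^{2} = \left(\frac{147}{79}\right)^{2} = \frac{21609}{6241}$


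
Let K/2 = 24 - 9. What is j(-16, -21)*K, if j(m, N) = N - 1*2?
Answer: -690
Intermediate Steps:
j(m, N) = -2 + N (j(m, N) = N - 2 = -2 + N)
K = 30 (K = 2*(24 - 9) = 2*15 = 30)
j(-16, -21)*K = (-2 - 21)*30 = -23*30 = -690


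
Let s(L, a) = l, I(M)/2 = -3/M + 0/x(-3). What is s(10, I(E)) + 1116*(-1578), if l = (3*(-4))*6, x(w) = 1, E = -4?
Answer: -1761120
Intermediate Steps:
I(M) = -6/M (I(M) = 2*(-3/M + 0/1) = 2*(-3/M + 0*1) = 2*(-3/M + 0) = 2*(-3/M) = -6/M)
l = -72 (l = -12*6 = -72)
s(L, a) = -72
s(10, I(E)) + 1116*(-1578) = -72 + 1116*(-1578) = -72 - 1761048 = -1761120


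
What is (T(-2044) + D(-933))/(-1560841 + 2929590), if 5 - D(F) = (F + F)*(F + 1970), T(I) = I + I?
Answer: 1930959/1368749 ≈ 1.4107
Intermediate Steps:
T(I) = 2*I
D(F) = 5 - 2*F*(1970 + F) (D(F) = 5 - (F + F)*(F + 1970) = 5 - 2*F*(1970 + F))
(T(-2044) + D(-933))/(-1560841 + 2929590) = (2*(-2044) + (5 - 3940*(-933) - 2*(-933)²))/(-1560841 + 2929590) = (-4088 + (5 + 3676020 - 2*870489))/1368749 = (-4088 + (5 + 3676020 - 1740978))*(1/1368749) = (-4088 + 1935047)*(1/1368749) = 1930959*(1/1368749) = 1930959/1368749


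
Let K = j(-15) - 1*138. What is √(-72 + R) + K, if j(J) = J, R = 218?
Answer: -153 + √146 ≈ -140.92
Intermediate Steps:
K = -153 (K = -15 - 1*138 = -15 - 138 = -153)
√(-72 + R) + K = √(-72 + 218) - 153 = √146 - 153 = -153 + √146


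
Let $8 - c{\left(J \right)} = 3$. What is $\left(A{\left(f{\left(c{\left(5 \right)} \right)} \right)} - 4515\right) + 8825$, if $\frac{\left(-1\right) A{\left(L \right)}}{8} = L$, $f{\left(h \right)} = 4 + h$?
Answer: $4238$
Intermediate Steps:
$c{\left(J \right)} = 5$ ($c{\left(J \right)} = 8 - 3 = 5$)
$A{\left(L \right)} = - 8 L$
$\left(A{\left(f{\left(c{\left(5 \right)} \right)} \right)} - 4515\right) + 8825 = \left(- 8 \left(4 + 5\right) - 4515\right) + 8825 = \left(\left(-8\right) 9 - 4515\right) + 8825 = \left(-72 - 4515\right) + 8825 = -4587 + 8825 = 4238$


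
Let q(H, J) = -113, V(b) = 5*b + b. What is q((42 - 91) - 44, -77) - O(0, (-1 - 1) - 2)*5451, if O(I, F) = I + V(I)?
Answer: -113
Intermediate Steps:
V(b) = 6*b
O(I, F) = 7*I (O(I, F) = I + 6*I = 7*I)
q((42 - 91) - 44, -77) - O(0, (-1 - 1) - 2)*5451 = -113 - 7*0*5451 = -113 - 0*5451 = -113 - 1*0 = -113 + 0 = -113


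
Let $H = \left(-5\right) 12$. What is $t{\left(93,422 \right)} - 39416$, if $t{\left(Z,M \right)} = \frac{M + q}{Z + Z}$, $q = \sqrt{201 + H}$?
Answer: $- \frac{3665477}{93} + \frac{\sqrt{141}}{186} \approx -39414.0$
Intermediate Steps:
$H = -60$
$q = \sqrt{141}$ ($q = \sqrt{201 - 60} = \sqrt{141} \approx 11.874$)
$t{\left(Z,M \right)} = \frac{M + \sqrt{141}}{2 Z}$ ($t{\left(Z,M \right)} = \frac{M + \sqrt{141}}{Z + Z} = \frac{M + \sqrt{141}}{2 Z}$)
$t{\left(93,422 \right)} - 39416 = \frac{422 + \sqrt{141}}{2 \cdot 93} - 39416 = \frac{1}{2} \cdot \frac{1}{93} \left(422 + \sqrt{141}\right) - 39416 = \left(\frac{211}{93} + \frac{\sqrt{141}}{186}\right) - 39416 = - \frac{3665477}{93} + \frac{\sqrt{141}}{186}$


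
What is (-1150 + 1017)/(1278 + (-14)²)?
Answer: -133/1474 ≈ -0.090231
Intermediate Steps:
(-1150 + 1017)/(1278 + (-14)²) = -133/(1278 + 196) = -133/1474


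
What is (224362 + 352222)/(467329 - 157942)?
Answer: 576584/309387 ≈ 1.8636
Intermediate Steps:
(224362 + 352222)/(467329 - 157942) = 576584/309387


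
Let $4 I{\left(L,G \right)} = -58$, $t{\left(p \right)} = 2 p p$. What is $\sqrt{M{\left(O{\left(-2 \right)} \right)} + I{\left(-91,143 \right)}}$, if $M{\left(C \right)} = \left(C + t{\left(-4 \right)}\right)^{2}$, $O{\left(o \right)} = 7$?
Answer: $\frac{\sqrt{6026}}{2} \approx 38.814$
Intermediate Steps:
$t{\left(p \right)} = 2 p^{2}$
$I{\left(L,G \right)} = - \frac{29}{2}$ ($I{\left(L,G \right)} = \frac{1}{4} \left(-58\right) = - \frac{29}{2}$)
$M{\left(C \right)} = \left(32 + C\right)^{2}$ ($M{\left(C \right)} = \left(C + 2 \left(-4\right)^{2}\right)^{2} = \left(C + 2 \cdot 16\right)^{2} = \left(C + 32\right)^{2} = \left(32 + C\right)^{2}$)
$\sqrt{M{\left(O{\left(-2 \right)} \right)} + I{\left(-91,143 \right)}} = \sqrt{\left(32 + 7\right)^{2} - \frac{29}{2}} = \sqrt{39^{2} - \frac{29}{2}} = \sqrt{1521 - \frac{29}{2}} = \sqrt{\frac{3013}{2}} = \frac{\sqrt{6026}}{2}$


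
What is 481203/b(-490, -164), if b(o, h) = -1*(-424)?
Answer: 481203/424 ≈ 1134.9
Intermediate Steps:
b(o, h) = 424
481203/b(-490, -164) = 481203/424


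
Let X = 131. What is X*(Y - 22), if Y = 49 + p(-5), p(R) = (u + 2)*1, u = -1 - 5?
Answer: 3013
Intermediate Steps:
u = -6
p(R) = -4 (p(R) = (-6 + 2)*1 = -4*1 = -4)
Y = 45 (Y = 49 - 4 = 45)
X*(Y - 22) = 131*(45 - 22) = 131*23 = 3013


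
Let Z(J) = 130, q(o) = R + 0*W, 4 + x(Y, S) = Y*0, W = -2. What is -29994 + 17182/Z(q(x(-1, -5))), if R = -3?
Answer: -1941019/65 ≈ -29862.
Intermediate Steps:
x(Y, S) = -4 (x(Y, S) = -4 + Y*0 = -4 + 0 = -4)
q(o) = -3 (q(o) = -3 + 0*(-2) = -3 + 0 = -3)
-29994 + 17182/Z(q(x(-1, -5))) = -29994 + 17182/130 = -29994 + 17182*(1/130) = -29994 + 8591/65 = -1941019/65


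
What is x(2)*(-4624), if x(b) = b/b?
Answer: -4624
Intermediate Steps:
x(b) = 1
x(2)*(-4624) = 1*(-4624) = -4624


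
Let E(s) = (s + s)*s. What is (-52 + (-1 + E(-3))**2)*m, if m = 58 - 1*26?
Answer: 7584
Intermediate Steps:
E(s) = 2*s**2 (E(s) = (2*s)*s = 2*s**2)
m = 32 (m = 58 - 26 = 32)
(-52 + (-1 + E(-3))**2)*m = (-52 + (-1 + 2*(-3)**2)**2)*32 = (-52 + (-1 + 2*9)**2)*32 = (-52 + (-1 + 18)**2)*32 = (-52 + 17**2)*32 = (-52 + 289)*32 = 237*32 = 7584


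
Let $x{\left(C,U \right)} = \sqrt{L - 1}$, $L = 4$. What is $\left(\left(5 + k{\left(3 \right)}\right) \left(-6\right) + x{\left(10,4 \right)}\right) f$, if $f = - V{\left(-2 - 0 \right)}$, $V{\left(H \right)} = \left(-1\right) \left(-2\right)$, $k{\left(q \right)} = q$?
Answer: $96 - 2 \sqrt{3} \approx 92.536$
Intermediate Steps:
$V{\left(H \right)} = 2$
$x{\left(C,U \right)} = \sqrt{3}$ ($x{\left(C,U \right)} = \sqrt{4 - 1} = \sqrt{3}$)
$f = -2$ ($f = \left(-1\right) 2 = -2$)
$\left(\left(5 + k{\left(3 \right)}\right) \left(-6\right) + x{\left(10,4 \right)}\right) f = \left(\left(5 + 3\right) \left(-6\right) + \sqrt{3}\right) \left(-2\right) = \left(8 \left(-6\right) + \sqrt{3}\right) \left(-2\right) = \left(-48 + \sqrt{3}\right) \left(-2\right) = 96 - 2 \sqrt{3}$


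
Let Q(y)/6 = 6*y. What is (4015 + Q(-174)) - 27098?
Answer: -29347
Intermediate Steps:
Q(y) = 36*y (Q(y) = 6*(6*y) = 36*y)
(4015 + Q(-174)) - 27098 = (4015 + 36*(-174)) - 27098 = (4015 - 6264) - 27098 = -2249 - 27098 = -29347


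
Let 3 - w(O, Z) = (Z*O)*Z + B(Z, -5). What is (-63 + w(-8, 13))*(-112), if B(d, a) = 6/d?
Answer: -1880480/13 ≈ -1.4465e+5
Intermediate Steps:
w(O, Z) = 3 - 6/Z - O*Z² (w(O, Z) = 3 - ((Z*O)*Z + 6/Z) = 3 - ((O*Z)*Z + 6/Z) = 3 - (O*Z² + 6/Z) = 3 - (6/Z + O*Z²) = 3 + (-6/Z - O*Z²) = 3 - 6/Z - O*Z²)
(-63 + w(-8, 13))*(-112) = (-63 + (3 - 6/13 - 1*(-8)*13²))*(-112) = (-63 + (3 - 6*1/13 - 1*(-8)*169))*(-112) = (-63 + (3 - 6/13 + 1352))*(-112) = (-63 + 17609/13)*(-112) = (16790/13)*(-112) = -1880480/13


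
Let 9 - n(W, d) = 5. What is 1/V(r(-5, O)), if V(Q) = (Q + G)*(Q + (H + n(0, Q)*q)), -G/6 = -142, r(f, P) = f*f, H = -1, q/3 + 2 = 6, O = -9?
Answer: 1/63144 ≈ 1.5837e-5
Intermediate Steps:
n(W, d) = 4 (n(W, d) = 9 - 1*5 = 9 - 5 = 4)
q = 12 (q = -6 + 3*6 = -6 + 18 = 12)
r(f, P) = f**2
G = 852 (G = -6*(-142) = 852)
V(Q) = (47 + Q)*(852 + Q) (V(Q) = (Q + 852)*(Q + (-1 + 4*12)) = (852 + Q)*(Q + (-1 + 48)) = (852 + Q)*(Q + 47) = (852 + Q)*(47 + Q) = (47 + Q)*(852 + Q))
1/V(r(-5, O)) = 1/(40044 + ((-5)**2)**2 + 899*(-5)**2) = 1/(40044 + 25**2 + 899*25) = 1/(40044 + 625 + 22475) = 1/63144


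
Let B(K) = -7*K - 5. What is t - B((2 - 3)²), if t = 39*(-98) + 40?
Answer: -3770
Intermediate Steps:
B(K) = -5 - 7*K
t = -3782 (t = -3822 + 40 = -3782)
t - B((2 - 3)²) = -3782 - (-5 - 7*(2 - 3)²) = -3782 - (-5 - 7*(-1)²) = -3782 - (-5 - 7*1) = -3782 - (-5 - 7) = -3782 - 1*(-12) = -3782 + 12 = -3770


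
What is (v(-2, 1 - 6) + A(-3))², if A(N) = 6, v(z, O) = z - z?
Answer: 36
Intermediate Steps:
v(z, O) = 0
(v(-2, 1 - 6) + A(-3))² = (0 + 6)² = 6² = 36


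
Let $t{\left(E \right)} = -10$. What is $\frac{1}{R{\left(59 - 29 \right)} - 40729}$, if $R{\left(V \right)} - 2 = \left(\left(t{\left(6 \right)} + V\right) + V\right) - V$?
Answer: $- \frac{1}{40707} \approx -2.4566 \cdot 10^{-5}$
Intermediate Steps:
$R{\left(V \right)} = -8 + V$ ($R{\left(V \right)} = 2 + \left(\left(\left(-10 + V\right) + V\right) - V\right) = 2 + \left(\left(-10 + 2 V\right) - V\right) = 2 + \left(-10 + V\right) = -8 + V$)
$\frac{1}{R{\left(59 - 29 \right)} - 40729} = \frac{1}{\left(-8 + \left(59 - 29\right)\right) - 40729} = \frac{1}{\left(-8 + 30\right) - 40729} = \frac{1}{22 - 40729} = \frac{1}{-40707} = - \frac{1}{40707}$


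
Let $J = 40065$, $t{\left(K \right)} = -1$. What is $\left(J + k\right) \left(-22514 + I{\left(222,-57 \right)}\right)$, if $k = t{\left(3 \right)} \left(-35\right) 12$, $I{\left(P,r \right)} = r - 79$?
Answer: $-916985250$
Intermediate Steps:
$I{\left(P,r \right)} = -79 + r$
$k = 420$ ($k = \left(-1\right) \left(-35\right) 12 = 35 \cdot 12 = 420$)
$\left(J + k\right) \left(-22514 + I{\left(222,-57 \right)}\right) = \left(40065 + 420\right) \left(-22514 - 136\right) = 40485 \left(-22514 - 136\right) = 40485 \left(-22650\right) = -916985250$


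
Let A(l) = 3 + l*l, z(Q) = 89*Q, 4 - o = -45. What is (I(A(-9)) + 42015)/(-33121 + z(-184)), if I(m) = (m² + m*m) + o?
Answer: -56176/49497 ≈ -1.1349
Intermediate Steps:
o = 49 (o = 4 - 1*(-45) = 4 + 45 = 49)
A(l) = 3 + l²
I(m) = 49 + 2*m² (I(m) = (m² + m*m) + 49 = (m² + m²) + 49 = 2*m² + 49 = 49 + 2*m²)
(I(A(-9)) + 42015)/(-33121 + z(-184)) = ((49 + 2*(3 + (-9)²)²) + 42015)/(-33121 + 89*(-184)) = ((49 + 2*(3 + 81)²) + 42015)/(-33121 - 16376) = ((49 + 2*84²) + 42015)/(-49497) = ((49 + 2*7056) + 42015)*(-1/49497) = ((49 + 14112) + 42015)*(-1/49497) = (14161 + 42015)*(-1/49497) = 56176*(-1/49497) = -56176/49497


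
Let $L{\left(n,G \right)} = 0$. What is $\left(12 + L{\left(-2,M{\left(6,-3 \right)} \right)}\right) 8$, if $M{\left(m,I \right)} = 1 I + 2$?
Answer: $96$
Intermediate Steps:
$M{\left(m,I \right)} = 2 + I$ ($M{\left(m,I \right)} = I + 2 = 2 + I$)
$\left(12 + L{\left(-2,M{\left(6,-3 \right)} \right)}\right) 8 = \left(12 + 0\right) 8 = 12 \cdot 8 = 96$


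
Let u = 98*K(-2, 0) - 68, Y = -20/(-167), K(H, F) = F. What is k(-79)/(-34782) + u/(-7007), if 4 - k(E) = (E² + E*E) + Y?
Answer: 681658787/1850037189 ≈ 0.36846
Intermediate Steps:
Y = 20/167 (Y = -20*(-1/167) = 20/167 ≈ 0.11976)
u = -68 (u = 98*0 - 68 = 0 - 68 = -68)
k(E) = 648/167 - 2*E² (k(E) = 4 - ((E² + E*E) + 20/167) = 4 - ((E² + E²) + 20/167) = 4 - (2*E² + 20/167) = 4 - (20/167 + 2*E²) = 4 + (-20/167 - 2*E²) = 648/167 - 2*E²)
k(-79)/(-34782) + u/(-7007) = (648/167 - 2*(-79)²)/(-34782) - 68/(-7007) = (648/167 - 2*6241)*(-1/34782) - 68*(-1/7007) = (648/167 - 12482)*(-1/34782) + 68/7007 = -2083846/167*(-1/34782) + 68/7007 = 1041923/2904297 + 68/7007 = 681658787/1850037189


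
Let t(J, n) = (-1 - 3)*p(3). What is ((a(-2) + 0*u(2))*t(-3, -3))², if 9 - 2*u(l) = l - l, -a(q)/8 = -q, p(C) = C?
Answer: 36864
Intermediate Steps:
a(q) = 8*q (a(q) = -(-8)*q = 8*q)
u(l) = 9/2 (u(l) = 9/2 - (l - l)/2 = 9/2 - ½*0 = 9/2 + 0 = 9/2)
t(J, n) = -12 (t(J, n) = (-1 - 3)*3 = -4*3 = -12)
((a(-2) + 0*u(2))*t(-3, -3))² = ((8*(-2) + 0*(9/2))*(-12))² = ((-16 + 0)*(-12))² = (-16*(-12))² = 192² = 36864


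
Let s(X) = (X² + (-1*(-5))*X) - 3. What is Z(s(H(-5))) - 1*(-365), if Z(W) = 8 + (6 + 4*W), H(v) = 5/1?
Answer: 567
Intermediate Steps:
H(v) = 5 (H(v) = 5*1 = 5)
s(X) = -3 + X² + 5*X (s(X) = (X² + 5*X) - 3 = -3 + X² + 5*X)
Z(W) = 14 + 4*W
Z(s(H(-5))) - 1*(-365) = (14 + 4*(-3 + 5² + 5*5)) - 1*(-365) = (14 + 4*(-3 + 25 + 25)) + 365 = (14 + 4*47) + 365 = (14 + 188) + 365 = 202 + 365 = 567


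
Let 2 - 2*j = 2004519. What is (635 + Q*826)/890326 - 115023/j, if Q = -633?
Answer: -841988946295/1784673602542 ≈ -0.47179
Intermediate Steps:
j = -2004517/2 (j = 1 - ½*2004519 = 1 - 2004519/2 = -2004517/2 ≈ -1.0023e+6)
(635 + Q*826)/890326 - 115023/j = (635 - 633*826)/890326 - 115023/(-2004517/2) = (635 - 522858)*(1/890326) - 115023*(-2/2004517) = -522223*1/890326 + 230046/2004517 = -522223/890326 + 230046/2004517 = -841988946295/1784673602542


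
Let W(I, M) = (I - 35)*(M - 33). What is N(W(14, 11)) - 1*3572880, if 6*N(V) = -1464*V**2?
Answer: -55653216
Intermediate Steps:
W(I, M) = (-35 + I)*(-33 + M)
N(V) = -244*V**2 (N(V) = (-1464*V**2)/6 = -244*V**2)
N(W(14, 11)) - 1*3572880 = -244*(1155 - 35*11 - 33*14 + 14*11)**2 - 1*3572880 = -244*(1155 - 385 - 462 + 154)**2 - 3572880 = -244*462**2 - 3572880 = -244*213444 - 3572880 = -52080336 - 3572880 = -55653216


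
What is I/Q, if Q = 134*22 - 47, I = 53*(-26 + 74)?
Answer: 848/967 ≈ 0.87694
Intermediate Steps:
I = 2544 (I = 53*48 = 2544)
Q = 2901 (Q = 2948 - 47 = 2901)
I/Q = 2544/2901 = 2544*(1/2901) = 848/967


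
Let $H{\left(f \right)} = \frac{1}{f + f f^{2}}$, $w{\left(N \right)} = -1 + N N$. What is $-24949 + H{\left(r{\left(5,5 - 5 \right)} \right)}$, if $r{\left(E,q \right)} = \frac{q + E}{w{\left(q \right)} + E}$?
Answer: $- \frac{5114481}{205} \approx -24949.0$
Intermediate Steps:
$w{\left(N \right)} = -1 + N^{2}$
$r{\left(E,q \right)} = \frac{E + q}{-1 + E + q^{2}}$ ($r{\left(E,q \right)} = \frac{q + E}{\left(-1 + q^{2}\right) + E} = \frac{E + q}{-1 + E + q^{2}}$)
$H{\left(f \right)} = \frac{1}{f + f^{3}}$
$-24949 + H{\left(r{\left(5,5 - 5 \right)} \right)} = -24949 + \frac{1}{\frac{5 + \left(5 - 5\right)}{-1 + 5 + \left(5 - 5\right)^{2}} + \left(\frac{5 + \left(5 - 5\right)}{-1 + 5 + \left(5 - 5\right)^{2}}\right)^{3}} = -24949 + \frac{1}{\frac{5 + 0}{-1 + 5 + 0^{2}} + \left(\frac{5 + 0}{-1 + 5 + 0^{2}}\right)^{3}} = -24949 + \frac{1}{\frac{1}{-1 + 5 + 0} \cdot 5 + \left(\frac{1}{-1 + 5 + 0} \cdot 5\right)^{3}} = -24949 + \frac{1}{\frac{1}{4} \cdot 5 + \left(\frac{1}{4} \cdot 5\right)^{3}} = -24949 + \frac{1}{\frac{5}{4} + \left(\frac{5}{4}\right)^{3}} = -24949 + \frac{1}{\frac{5}{4} + \frac{125}{64}} = -24949 + \frac{1}{\frac{205}{64}} = -24949 + \frac{64}{205} = - \frac{5114481}{205}$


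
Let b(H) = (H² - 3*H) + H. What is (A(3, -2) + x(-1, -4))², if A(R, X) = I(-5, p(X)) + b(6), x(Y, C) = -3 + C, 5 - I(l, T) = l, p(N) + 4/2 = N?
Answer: 729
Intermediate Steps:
p(N) = -2 + N
b(H) = H² - 2*H
I(l, T) = 5 - l
A(R, X) = 34 (A(R, X) = (5 - 1*(-5)) + 6*(-2 + 6) = (5 + 5) + 6*4 = 10 + 24 = 34)
(A(3, -2) + x(-1, -4))² = (34 + (-3 - 4))² = (34 - 7)² = 27² = 729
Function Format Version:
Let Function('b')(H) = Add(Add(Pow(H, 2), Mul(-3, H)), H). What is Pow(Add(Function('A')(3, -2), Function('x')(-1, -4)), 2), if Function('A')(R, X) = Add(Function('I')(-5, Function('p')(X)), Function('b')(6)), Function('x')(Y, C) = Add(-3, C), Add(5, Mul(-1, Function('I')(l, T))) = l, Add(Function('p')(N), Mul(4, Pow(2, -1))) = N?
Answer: 729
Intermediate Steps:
Function('p')(N) = Add(-2, N)
Function('b')(H) = Add(Pow(H, 2), Mul(-2, H))
Function('I')(l, T) = Add(5, Mul(-1, l))
Function('A')(R, X) = 34 (Function('A')(R, X) = Add(Add(5, Mul(-1, -5)), Mul(6, Add(-2, 6))) = Add(Add(5, 5), Mul(6, 4)) = Add(10, 24) = 34)
Pow(Add(Function('A')(3, -2), Function('x')(-1, -4)), 2) = Pow(Add(34, Add(-3, -4)), 2) = Pow(Add(34, -7), 2) = Pow(27, 2) = 729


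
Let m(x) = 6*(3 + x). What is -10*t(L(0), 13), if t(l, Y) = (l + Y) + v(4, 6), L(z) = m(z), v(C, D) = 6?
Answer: -370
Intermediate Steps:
m(x) = 18 + 6*x
L(z) = 18 + 6*z
t(l, Y) = 6 + Y + l (t(l, Y) = (l + Y) + 6 = (Y + l) + 6 = 6 + Y + l)
-10*t(L(0), 13) = -10*(6 + 13 + (18 + 6*0)) = -10*(6 + 13 + (18 + 0)) = -10*(6 + 13 + 18) = -10*37 = -370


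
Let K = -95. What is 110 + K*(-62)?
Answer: 6000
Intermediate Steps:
110 + K*(-62) = 110 - 95*(-62) = 110 + 5890 = 6000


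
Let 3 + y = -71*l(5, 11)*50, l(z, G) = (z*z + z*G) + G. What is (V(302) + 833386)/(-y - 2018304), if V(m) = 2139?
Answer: -835525/1695251 ≈ -0.49286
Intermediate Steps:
l(z, G) = G + z**2 + G*z (l(z, G) = (z**2 + G*z) + G = G + z**2 + G*z)
y = -323053 (y = -3 - 71*(11 + 5**2 + 11*5)*50 = -3 - 71*(11 + 25 + 55)*50 = -3 - 71*91*50 = -3 - 6461*50 = -3 - 323050 = -323053)
(V(302) + 833386)/(-y - 2018304) = (2139 + 833386)/(-1*(-323053) - 2018304) = 835525/(323053 - 2018304) = 835525/(-1695251) = 835525*(-1/1695251) = -835525/1695251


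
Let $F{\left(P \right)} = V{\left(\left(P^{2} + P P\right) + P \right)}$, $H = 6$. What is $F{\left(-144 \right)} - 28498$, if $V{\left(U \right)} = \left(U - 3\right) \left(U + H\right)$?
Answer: $1708099052$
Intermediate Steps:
$V{\left(U \right)} = \left(-3 + U\right) \left(6 + U\right)$ ($V{\left(U \right)} = \left(U - 3\right) \left(U + 6\right) = \left(-3 + U\right) \left(6 + U\right)$)
$F{\left(P \right)} = -18 + \left(P + 2 P^{2}\right)^{2} + 3 P + 6 P^{2}$ ($F{\left(P \right)} = -18 + \left(\left(P^{2} + P P\right) + P\right)^{2} + 3 \left(\left(P^{2} + P P\right) + P\right) = -18 + \left(\left(P^{2} + P^{2}\right) + P\right)^{2} + 3 \left(\left(P^{2} + P^{2}\right) + P\right) = -18 + \left(2 P^{2} + P\right)^{2} + 3 \left(2 P^{2} + P\right) = -18 + \left(P + 2 P^{2}\right)^{2} + 3 \left(P + 2 P^{2}\right) = -18 + \left(P + 2 P^{2}\right)^{2} + \left(3 P + 6 P^{2}\right) = -18 + \left(P + 2 P^{2}\right)^{2} + 3 P + 6 P^{2}$)
$F{\left(-144 \right)} - 28498 = \left(-18 + \left(-144\right)^{2} \left(1 + 2 \left(-144\right)\right)^{2} + 3 \left(-144\right) \left(1 + 2 \left(-144\right)\right)\right) - 28498 = \left(-18 + 20736 \left(1 - 288\right)^{2} + 3 \left(-144\right) \left(1 - 288\right)\right) - 28498 = \left(-18 + 20736 \left(-287\right)^{2} + 3 \left(-144\right) \left(-287\right)\right) - 28498 = \left(-18 + 20736 \cdot 82369 + 123984\right) - 28498 = \left(-18 + 1708003584 + 123984\right) - 28498 = 1708127550 - 28498 = 1708099052$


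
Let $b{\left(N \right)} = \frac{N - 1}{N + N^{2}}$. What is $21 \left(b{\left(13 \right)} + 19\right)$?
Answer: $\frac{5205}{13} \approx 400.38$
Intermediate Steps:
$b{\left(N \right)} = \frac{-1 + N}{N + N^{2}}$
$21 \left(b{\left(13 \right)} + 19\right) = 21 \left(\frac{-1 + 13}{13 \left(1 + 13\right)} + 19\right) = 21 \left(\frac{1}{13} \cdot \frac{1}{14} \cdot 12 + 19\right) = 21 \left(\frac{6}{91} + 19\right) = 21 \cdot \frac{1735}{91} = \frac{5205}{13}$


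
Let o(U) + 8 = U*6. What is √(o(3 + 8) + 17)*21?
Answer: 105*√3 ≈ 181.87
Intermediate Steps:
o(U) = -8 + 6*U (o(U) = -8 + U*6 = -8 + 6*U)
√(o(3 + 8) + 17)*21 = √((-8 + 6*(3 + 8)) + 17)*21 = √((-8 + 6*11) + 17)*21 = √((-8 + 66) + 17)*21 = √(58 + 17)*21 = √75*21 = (5*√3)*21 = 105*√3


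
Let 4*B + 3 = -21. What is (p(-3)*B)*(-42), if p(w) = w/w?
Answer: 252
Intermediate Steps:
B = -6 (B = -3/4 + (1/4)*(-21) = -3/4 - 21/4 = -6)
p(w) = 1
(p(-3)*B)*(-42) = (1*(-6))*(-42) = -6*(-42) = 252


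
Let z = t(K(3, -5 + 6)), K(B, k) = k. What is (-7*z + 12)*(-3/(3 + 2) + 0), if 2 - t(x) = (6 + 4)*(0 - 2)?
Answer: 426/5 ≈ 85.200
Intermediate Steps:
t(x) = 22 (t(x) = 2 - (6 + 4)*(0 - 2) = 2 - 10*(-2) = 2 - 1*(-20) = 2 + 20 = 22)
z = 22
(-7*z + 12)*(-3/(3 + 2) + 0) = (-7*22 + 12)*(-3/(3 + 2) + 0) = (-154 + 12)*(-3/5 + 0) = -142*(-3*⅕ + 0) = -142*(-⅗ + 0) = -142*(-⅗) = 426/5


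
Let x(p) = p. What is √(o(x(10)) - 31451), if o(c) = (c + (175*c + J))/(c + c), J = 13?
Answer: I*√3136235/10 ≈ 177.09*I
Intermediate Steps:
o(c) = (13 + 176*c)/(2*c) (o(c) = (c + (175*c + 13))/(c + c) = (c + (13 + 175*c))/((2*c)) = (13 + 176*c)*(1/(2*c)) = (13 + 176*c)/(2*c))
√(o(x(10)) - 31451) = √((88 + (13/2)/10) - 31451) = √((88 + (13/2)*(⅒)) - 31451) = √((88 + 13/20) - 31451) = √(1773/20 - 31451) = √(-627247/20) = I*√3136235/10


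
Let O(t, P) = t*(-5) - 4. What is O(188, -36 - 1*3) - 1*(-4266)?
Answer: 3322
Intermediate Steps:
O(t, P) = -4 - 5*t (O(t, P) = -5*t - 4 = -4 - 5*t)
O(188, -36 - 1*3) - 1*(-4266) = (-4 - 5*188) - 1*(-4266) = (-4 - 940) + 4266 = -944 + 4266 = 3322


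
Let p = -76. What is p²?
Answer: 5776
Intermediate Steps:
p² = (-76)² = 5776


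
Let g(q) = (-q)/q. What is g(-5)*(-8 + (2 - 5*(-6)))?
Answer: -24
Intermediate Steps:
g(q) = -1
g(-5)*(-8 + (2 - 5*(-6))) = -(-8 + (2 - 5*(-6))) = -(-8 + (2 + 30)) = -(-8 + 32) = -1*24 = -24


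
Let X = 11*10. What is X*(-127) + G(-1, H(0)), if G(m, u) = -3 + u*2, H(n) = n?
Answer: -13973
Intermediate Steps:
X = 110
G(m, u) = -3 + 2*u
X*(-127) + G(-1, H(0)) = 110*(-127) + (-3 + 2*0) = -13970 + (-3 + 0) = -13970 - 3 = -13973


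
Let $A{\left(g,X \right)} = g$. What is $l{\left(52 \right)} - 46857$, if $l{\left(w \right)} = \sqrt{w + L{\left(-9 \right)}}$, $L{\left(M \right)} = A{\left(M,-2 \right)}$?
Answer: $-46857 + \sqrt{43} \approx -46850.0$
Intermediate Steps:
$L{\left(M \right)} = M$
$l{\left(w \right)} = \sqrt{-9 + w}$ ($l{\left(w \right)} = \sqrt{w - 9} = \sqrt{-9 + w}$)
$l{\left(52 \right)} - 46857 = \sqrt{-9 + 52} - 46857 = \sqrt{43} - 46857 = -46857 + \sqrt{43}$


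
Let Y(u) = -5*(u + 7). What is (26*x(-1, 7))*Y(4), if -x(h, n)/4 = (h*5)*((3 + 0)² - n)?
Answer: -57200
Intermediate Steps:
x(h, n) = -20*h*(9 - n) (x(h, n) = -4*h*5*((3 + 0)² - n) = -4*5*h*(3² - n) = -4*5*h*(9 - n) = -20*h*(9 - n))
Y(u) = -35 - 5*u (Y(u) = -5*(7 + u) = -35 - 5*u)
(26*x(-1, 7))*Y(4) = (26*(20*(-1)*(-9 + 7)))*(-35 - 5*4) = (26*(20*(-1)*(-2)))*(-35 - 20) = (26*40)*(-55) = 1040*(-55) = -57200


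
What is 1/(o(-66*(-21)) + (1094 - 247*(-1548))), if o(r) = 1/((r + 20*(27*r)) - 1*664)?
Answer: 749162/287266168901 ≈ 2.6079e-6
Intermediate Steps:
o(r) = 1/(-664 + 541*r) (o(r) = 1/((r + 540*r) - 664) = 1/(541*r - 664) = 1/(-664 + 541*r))
1/(o(-66*(-21)) + (1094 - 247*(-1548))) = 1/(1/(-664 + 541*(-66*(-21))) + (1094 - 247*(-1548))) = 1/(1/(-664 + 541*1386) + (1094 + 382356)) = 1/(1/(-664 + 749826) + 383450) = 1/(1/749162 + 383450) = 1/(287266168901/749162) = 749162/287266168901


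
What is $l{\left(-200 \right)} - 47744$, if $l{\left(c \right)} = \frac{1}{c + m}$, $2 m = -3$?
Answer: $- \frac{19240834}{403} \approx -47744.0$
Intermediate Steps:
$m = - \frac{3}{2}$ ($m = \frac{1}{2} \left(-3\right) = - \frac{3}{2} \approx -1.5$)
$l{\left(c \right)} = \frac{1}{- \frac{3}{2} + c}$ ($l{\left(c \right)} = \frac{1}{c - \frac{3}{2}} = \frac{1}{- \frac{3}{2} + c}$)
$l{\left(-200 \right)} - 47744 = \frac{2}{-3 + 2 \left(-200\right)} - 47744 = \frac{2}{-3 - 400} - 47744 = \frac{2}{-403} - 47744 = 2 \left(- \frac{1}{403}\right) - 47744 = - \frac{2}{403} - 47744 = - \frac{19240834}{403}$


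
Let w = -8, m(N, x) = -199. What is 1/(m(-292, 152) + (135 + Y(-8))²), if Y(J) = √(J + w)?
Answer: 1801/32552650 - 54*I/16276325 ≈ 5.5326e-5 - 3.3177e-6*I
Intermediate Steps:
Y(J) = √(-8 + J) (Y(J) = √(J - 8) = √(-8 + J))
1/(m(-292, 152) + (135 + Y(-8))²) = 1/(-199 + (135 + √(-8 - 8))²) = 1/(-199 + (135 + √(-16))²) = 1/(-199 + (135 + 4*I)²)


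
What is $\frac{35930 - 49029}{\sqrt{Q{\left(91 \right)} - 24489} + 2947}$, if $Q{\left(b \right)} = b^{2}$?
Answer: $- \frac{38602753}{8701017} + \frac{52396 i \sqrt{1013}}{8701017} \approx -4.4366 + 0.19166 i$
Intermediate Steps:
$\frac{35930 - 49029}{\sqrt{Q{\left(91 \right)} - 24489} + 2947} = \frac{35930 - 49029}{\sqrt{91^{2} - 24489} + 2947} = - \frac{13099}{\sqrt{8281 - 24489} + 2947} = - \frac{13099}{\sqrt{-16208} + 2947} = - \frac{13099}{4 i \sqrt{1013} + 2947} = - \frac{13099}{2947 + 4 i \sqrt{1013}}$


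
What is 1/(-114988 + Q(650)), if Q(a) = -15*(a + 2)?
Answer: -1/124768 ≈ -8.0149e-6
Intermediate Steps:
Q(a) = -30 - 15*a (Q(a) = -15*(2 + a) = -30 - 15*a)
1/(-114988 + Q(650)) = 1/(-114988 + (-30 - 15*650)) = 1/(-114988 + (-30 - 9750)) = 1/(-114988 - 9780) = 1/(-124768) = -1/124768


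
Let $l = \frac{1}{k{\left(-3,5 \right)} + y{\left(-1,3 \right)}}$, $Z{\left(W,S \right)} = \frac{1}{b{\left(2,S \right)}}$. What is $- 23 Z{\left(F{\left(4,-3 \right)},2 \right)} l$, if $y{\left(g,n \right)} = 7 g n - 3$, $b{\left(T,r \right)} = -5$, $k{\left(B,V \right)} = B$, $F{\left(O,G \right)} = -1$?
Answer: $- \frac{23}{135} \approx -0.17037$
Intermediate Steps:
$y{\left(g,n \right)} = -3 + 7 g n$ ($y{\left(g,n \right)} = 7 g n - 3 = -3 + 7 g n$)
$Z{\left(W,S \right)} = - \frac{1}{5}$ ($Z{\left(W,S \right)} = \frac{1}{-5} = - \frac{1}{5}$)
$l = - \frac{1}{27}$ ($l = \frac{1}{-3 + \left(-3 + 7 \left(-1\right) 3\right)} = \frac{1}{-3 - 24} = \frac{1}{-27} = - \frac{1}{27} \approx -0.037037$)
$- 23 Z{\left(F{\left(4,-3 \right)},2 \right)} l = \left(-23\right) \left(- \frac{1}{5}\right) \left(- \frac{1}{27}\right) = \frac{23}{5} \left(- \frac{1}{27}\right) = - \frac{23}{135}$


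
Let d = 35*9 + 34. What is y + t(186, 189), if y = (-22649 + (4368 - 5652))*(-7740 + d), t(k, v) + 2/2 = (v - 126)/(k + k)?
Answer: 21934211469/124 ≈ 1.7689e+8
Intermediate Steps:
d = 349 (d = 315 + 34 = 349)
t(k, v) = -1 + (-126 + v)/(2*k) (t(k, v) = -1 + (v - 126)/(k + k) = -1 + (-126 + v)/((2*k)) = -1 + (-126 + v)*(1/(2*k)) = -1 + (-126 + v)/(2*k))
y = 176888803 (y = (-22649 + (4368 - 5652))*(-7740 + 349) = (-22649 - 1284)*(-7391) = -23933*(-7391) = 176888803)
y + t(186, 189) = 176888803 + (-63 + (1/2)*189 - 1*186)/186 = 176888803 + (-63 + 189/2 - 186)/186 = 176888803 + (1/186)*(-309/2) = 176888803 - 103/124 = 21934211469/124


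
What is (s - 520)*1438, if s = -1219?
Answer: -2500682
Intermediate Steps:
(s - 520)*1438 = (-1219 - 520)*1438 = -1739*1438 = -2500682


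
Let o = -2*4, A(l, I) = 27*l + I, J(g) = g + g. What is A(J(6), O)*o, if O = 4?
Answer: -2624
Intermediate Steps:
J(g) = 2*g
A(l, I) = I + 27*l
o = -8
A(J(6), O)*o = (4 + 27*(2*6))*(-8) = (4 + 27*12)*(-8) = (4 + 324)*(-8) = 328*(-8) = -2624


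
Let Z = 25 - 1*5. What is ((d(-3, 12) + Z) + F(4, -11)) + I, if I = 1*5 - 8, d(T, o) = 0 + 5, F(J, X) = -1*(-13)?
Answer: 35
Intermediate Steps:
F(J, X) = 13
d(T, o) = 5
Z = 20 (Z = 25 - 5 = 20)
I = -3 (I = 5 - 8 = -3)
((d(-3, 12) + Z) + F(4, -11)) + I = ((5 + 20) + 13) - 3 = (25 + 13) - 3 = 38 - 3 = 35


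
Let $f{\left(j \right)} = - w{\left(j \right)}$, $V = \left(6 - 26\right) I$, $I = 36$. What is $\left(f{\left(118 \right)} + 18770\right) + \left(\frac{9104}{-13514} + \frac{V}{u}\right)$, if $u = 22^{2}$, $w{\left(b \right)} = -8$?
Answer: $\frac{15351069414}{817597} \approx 18776.0$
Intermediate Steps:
$u = 484$
$V = -720$ ($V = \left(6 - 26\right) 36 = \left(-20\right) 36 = -720$)
$f{\left(j \right)} = 8$ ($f{\left(j \right)} = \left(-1\right) \left(-8\right) = 8$)
$\left(f{\left(118 \right)} + 18770\right) + \left(\frac{9104}{-13514} + \frac{V}{u}\right) = \left(8 + 18770\right) + \left(\frac{9104}{-13514} - \frac{720}{484}\right) = 18778 + \left(9104 \left(- \frac{1}{13514}\right) - \frac{180}{121}\right) = 18778 - \frac{1767052}{817597} = \frac{15351069414}{817597}$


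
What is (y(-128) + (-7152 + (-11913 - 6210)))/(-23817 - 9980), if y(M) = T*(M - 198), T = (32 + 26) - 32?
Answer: 33751/33797 ≈ 0.99864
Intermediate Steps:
T = 26 (T = 58 - 32 = 26)
y(M) = -5148 + 26*M (y(M) = 26*(M - 198) = 26*(-198 + M) = -5148 + 26*M)
(y(-128) + (-7152 + (-11913 - 6210)))/(-23817 - 9980) = ((-5148 + 26*(-128)) + (-7152 + (-11913 - 6210)))/(-23817 - 9980) = ((-5148 - 3328) + (-7152 - 18123))/(-33797) = (-8476 - 25275)*(-1/33797) = -33751*(-1/33797) = 33751/33797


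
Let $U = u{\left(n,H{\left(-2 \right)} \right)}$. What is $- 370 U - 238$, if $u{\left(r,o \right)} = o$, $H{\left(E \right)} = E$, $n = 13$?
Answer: $502$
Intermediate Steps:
$U = -2$
$- 370 U - 238 = \left(-370\right) \left(-2\right) - 238 = 740 - 238 = 502$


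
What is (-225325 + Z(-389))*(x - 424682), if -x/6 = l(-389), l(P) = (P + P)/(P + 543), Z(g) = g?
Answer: 7380437000520/77 ≈ 9.5850e+10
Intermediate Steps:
l(P) = 2*P/(543 + P) (l(P) = (2*P)/(543 + P) = 2*P/(543 + P))
x = 2334/77 (x = -12*(-389)/(543 - 389) = -12*(-389)/154 = -6*(-389/77) = 2334/77 ≈ 30.312)
(-225325 + Z(-389))*(x - 424682) = (-225325 - 389)*(2334/77 - 424682) = -225714*(-32698180/77) = 7380437000520/77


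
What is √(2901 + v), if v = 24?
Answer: 15*√13 ≈ 54.083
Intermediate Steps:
√(2901 + v) = √(2901 + 24) = √2925 = 15*√13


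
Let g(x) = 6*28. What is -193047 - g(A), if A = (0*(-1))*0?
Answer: -193215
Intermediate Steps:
A = 0 (A = 0*0 = 0)
g(x) = 168
-193047 - g(A) = -193047 - 1*168 = -193047 - 168 = -193215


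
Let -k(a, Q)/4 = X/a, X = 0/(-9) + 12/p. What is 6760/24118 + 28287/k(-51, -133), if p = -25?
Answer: -144972942445/192944 ≈ -7.5137e+5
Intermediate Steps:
X = -12/25 (X = 0/(-9) + 12/(-25) = 0*(-1/9) + 12*(-1/25) = 0 - 12/25 = -12/25 ≈ -0.48000)
k(a, Q) = 48/(25*a) (k(a, Q) = -(-48)/(25*a) = 48/(25*a))
6760/24118 + 28287/k(-51, -133) = 6760/24118 + 28287/(((48/25)/(-51))) = 6760*(1/24118) + 28287/(((48/25)*(-1/51))) = 3380/12059 + 28287/(-16/425) = 3380/12059 + 28287*(-425/16) = 3380/12059 - 12021975/16 = -144972942445/192944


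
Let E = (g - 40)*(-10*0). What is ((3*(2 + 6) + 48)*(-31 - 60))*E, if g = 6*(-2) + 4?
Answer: 0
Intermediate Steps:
g = -8 (g = -12 + 4 = -8)
E = 0 (E = (-8 - 40)*(-10*0) = -48*0 = 0)
((3*(2 + 6) + 48)*(-31 - 60))*E = ((3*(2 + 6) + 48)*(-31 - 60))*0 = ((3*8 + 48)*(-91))*0 = ((24 + 48)*(-91))*0 = (72*(-91))*0 = -6552*0 = 0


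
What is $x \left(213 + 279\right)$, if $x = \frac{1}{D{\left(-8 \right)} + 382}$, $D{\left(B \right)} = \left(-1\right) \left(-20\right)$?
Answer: $\frac{82}{67} \approx 1.2239$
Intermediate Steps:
$D{\left(B \right)} = 20$
$x = \frac{1}{402}$ ($x = \frac{1}{20 + 382} = \frac{1}{402} \approx 0.0024876$)
$x \left(213 + 279\right) = \frac{213 + 279}{402} = \frac{1}{402} \cdot 492 = \frac{82}{67}$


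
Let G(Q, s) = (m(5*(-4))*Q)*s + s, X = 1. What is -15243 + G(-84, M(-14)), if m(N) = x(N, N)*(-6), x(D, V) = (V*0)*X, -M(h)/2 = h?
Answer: -15215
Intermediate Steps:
M(h) = -2*h
x(D, V) = 0 (x(D, V) = (V*0)*1 = 0*1 = 0)
m(N) = 0 (m(N) = 0*(-6) = 0)
G(Q, s) = s (G(Q, s) = (0*Q)*s + s = 0*s + s = 0 + s = s)
-15243 + G(-84, M(-14)) = -15243 - 2*(-14) = -15243 + 28 = -15215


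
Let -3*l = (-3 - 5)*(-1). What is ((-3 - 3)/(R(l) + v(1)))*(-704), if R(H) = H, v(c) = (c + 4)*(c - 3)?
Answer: -6336/19 ≈ -333.47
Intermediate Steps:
l = -8/3 (l = -(-3 - 5)*(-1)/3 = -(-8)*(-1)/3 = -⅓*8 = -8/3 ≈ -2.6667)
v(c) = (-3 + c)*(4 + c) (v(c) = (4 + c)*(-3 + c) = (-3 + c)*(4 + c))
((-3 - 3)/(R(l) + v(1)))*(-704) = ((-3 - 3)/(-8/3 + (-12 + 1 + 1²)))*(-704) = -6/(-8/3 + (-12 + 1 + 1))*(-704) = -6/(-8/3 - 10)*(-704) = -6/(-38/3)*(-704) = -6*(-3/38)*(-704) = (9/19)*(-704) = -6336/19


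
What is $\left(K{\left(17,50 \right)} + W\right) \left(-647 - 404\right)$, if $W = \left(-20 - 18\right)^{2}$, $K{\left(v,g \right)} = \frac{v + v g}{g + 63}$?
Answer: $- \frac{172404989}{113} \approx -1.5257 \cdot 10^{6}$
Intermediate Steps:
$K{\left(v,g \right)} = \frac{v + g v}{63 + g}$
$W = 1444$ ($W = \left(-38\right)^{2} = 1444$)
$\left(K{\left(17,50 \right)} + W\right) \left(-647 - 404\right) = \left(\frac{17 \left(1 + 50\right)}{63 + 50} + 1444\right) \left(-647 - 404\right) = \left(17 \cdot \frac{1}{113} \cdot 51 + 1444\right) \left(-1051\right) = \left(\frac{867}{113} + 1444\right) \left(-1051\right) = \frac{164039}{113} \left(-1051\right) = - \frac{172404989}{113}$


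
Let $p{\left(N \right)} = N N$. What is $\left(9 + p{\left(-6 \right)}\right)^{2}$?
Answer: $2025$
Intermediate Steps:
$p{\left(N \right)} = N^{2}$
$\left(9 + p{\left(-6 \right)}\right)^{2} = \left(9 + \left(-6\right)^{2}\right)^{2} = \left(9 + 36\right)^{2} = 45^{2} = 2025$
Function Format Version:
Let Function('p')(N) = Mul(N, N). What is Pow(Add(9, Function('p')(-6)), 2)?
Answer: 2025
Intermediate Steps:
Function('p')(N) = Pow(N, 2)
Pow(Add(9, Function('p')(-6)), 2) = Pow(Add(9, Pow(-6, 2)), 2) = Pow(Add(9, 36), 2) = Pow(45, 2) = 2025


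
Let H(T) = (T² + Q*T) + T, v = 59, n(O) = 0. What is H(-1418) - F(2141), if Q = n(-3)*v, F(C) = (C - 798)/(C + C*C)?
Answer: 542042442317/269766 ≈ 2.0093e+6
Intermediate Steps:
F(C) = (-798 + C)/(C + C²)
Q = 0 (Q = 0*59 = 0)
H(T) = T + T² (H(T) = (T² + 0*T) + T = (T² + 0) + T = T² + T = T + T²)
H(-1418) - F(2141) = -1418*(1 - 1418) - (-798 + 2141)/(2141*(1 + 2141)) = -1418*(-1417) - 1343/(2141*2142) = 2009306 - 1343/(2141*2142) = 2009306 - 1*79/269766 = 2009306 - 79/269766 = 542042442317/269766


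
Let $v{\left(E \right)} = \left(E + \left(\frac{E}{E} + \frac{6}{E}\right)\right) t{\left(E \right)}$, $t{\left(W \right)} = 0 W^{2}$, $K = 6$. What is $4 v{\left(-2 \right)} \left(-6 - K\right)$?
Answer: $0$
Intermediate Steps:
$t{\left(W \right)} = 0$
$v{\left(E \right)} = 0$ ($v{\left(E \right)} = \left(E + \left(\frac{E}{E} + \frac{6}{E}\right)\right) 0 = \left(E + \left(1 + \frac{6}{E}\right)\right) 0 = \left(1 + E + \frac{6}{E}\right) 0 = 0$)
$4 v{\left(-2 \right)} \left(-6 - K\right) = 4 \cdot 0 \left(-6 - 6\right) = 0 \left(-6 - 6\right) = 0 \left(-12\right) = 0$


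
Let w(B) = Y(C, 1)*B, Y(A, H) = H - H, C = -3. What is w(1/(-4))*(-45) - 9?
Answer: -9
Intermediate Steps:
Y(A, H) = 0
w(B) = 0 (w(B) = 0*B = 0)
w(1/(-4))*(-45) - 9 = 0*(-45) - 9 = 0 - 9 = -9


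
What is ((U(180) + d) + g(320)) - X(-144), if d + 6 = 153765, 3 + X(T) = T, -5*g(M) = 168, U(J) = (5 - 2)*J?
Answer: 772062/5 ≈ 1.5441e+5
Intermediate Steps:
U(J) = 3*J
g(M) = -168/5 (g(M) = -⅕*168 = -168/5)
X(T) = -3 + T
d = 153759 (d = -6 + 153765 = 153759)
((U(180) + d) + g(320)) - X(-144) = ((3*180 + 153759) - 168/5) - (-3 - 144) = ((540 + 153759) - 168/5) - 1*(-147) = (154299 - 168/5) + 147 = 771327/5 + 147 = 772062/5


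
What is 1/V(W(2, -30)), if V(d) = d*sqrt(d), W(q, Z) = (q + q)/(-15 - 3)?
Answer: 27*I*sqrt(2)/4 ≈ 9.5459*I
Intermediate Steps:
W(q, Z) = -q/9 (W(q, Z) = (2*q)/(-18) = (2*q)*(-1/18) = -q/9)
V(d) = d**(3/2)
1/V(W(2, -30)) = 1/((-1/9*2)**(3/2)) = 1/((-2/9)**(3/2)) = 1/(-2*I*sqrt(2)/27) = 27*I*sqrt(2)/4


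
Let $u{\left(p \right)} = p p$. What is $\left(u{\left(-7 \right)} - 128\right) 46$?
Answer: $-3634$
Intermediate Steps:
$u{\left(p \right)} = p^{2}$
$\left(u{\left(-7 \right)} - 128\right) 46 = \left(\left(-7\right)^{2} - 128\right) 46 = \left(49 - 128\right) 46 = \left(-79\right) 46 = -3634$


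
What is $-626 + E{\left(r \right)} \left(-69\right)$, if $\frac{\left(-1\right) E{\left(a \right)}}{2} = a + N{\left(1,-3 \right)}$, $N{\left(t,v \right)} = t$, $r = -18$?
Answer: $-2972$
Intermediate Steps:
$E{\left(a \right)} = -2 - 2 a$ ($E{\left(a \right)} = - 2 \left(a + 1\right) = - 2 \left(1 + a\right) = -2 - 2 a$)
$-626 + E{\left(r \right)} \left(-69\right) = -626 + \left(-2 - -36\right) \left(-69\right) = -626 + \left(-2 + 36\right) \left(-69\right) = -626 + 34 \left(-69\right) = -626 - 2346 = -2972$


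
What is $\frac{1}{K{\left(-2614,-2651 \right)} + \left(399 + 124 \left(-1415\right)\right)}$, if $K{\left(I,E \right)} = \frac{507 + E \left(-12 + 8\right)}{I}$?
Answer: $- \frac{2614}{457620565} \approx -5.7122 \cdot 10^{-6}$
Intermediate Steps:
$K{\left(I,E \right)} = \frac{507 - 4 E}{I}$ ($K{\left(I,E \right)} = \frac{507 + E \left(-4\right)}{I} = \frac{507 - 4 E}{I}$)
$\frac{1}{K{\left(-2614,-2651 \right)} + \left(399 + 124 \left(-1415\right)\right)} = \frac{1}{\frac{507 - -10604}{-2614} + \left(399 + 124 \left(-1415\right)\right)} = \frac{1}{- \frac{507 + 10604}{2614} + \left(399 - 175460\right)} = \frac{1}{\left(- \frac{1}{2614}\right) 11111 - 175061} = \frac{1}{- \frac{11111}{2614} - 175061} = \frac{1}{- \frac{457620565}{2614}} = - \frac{2614}{457620565}$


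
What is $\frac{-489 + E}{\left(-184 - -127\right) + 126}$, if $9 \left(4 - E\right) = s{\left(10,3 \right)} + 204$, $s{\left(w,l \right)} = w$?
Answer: $- \frac{4579}{621} \approx -7.3736$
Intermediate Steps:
$E = - \frac{178}{9}$ ($E = 4 - \frac{10 + 204}{9} = 4 - \frac{214}{9} = - \frac{178}{9} \approx -19.778$)
$\frac{-489 + E}{\left(-184 - -127\right) + 126} = \frac{-489 - \frac{178}{9}}{\left(-184 - -127\right) + 126} = - \frac{4579}{9 \left(\left(-184 + 127\right) + 126\right)} = - \frac{4579}{9 \left(-57 + 126\right)} = - \frac{4579}{9 \cdot 69} = \left(- \frac{4579}{9}\right) \frac{1}{69} = - \frac{4579}{621}$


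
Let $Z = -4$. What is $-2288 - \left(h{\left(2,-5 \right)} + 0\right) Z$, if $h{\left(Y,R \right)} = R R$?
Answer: $-2188$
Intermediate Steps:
$h{\left(Y,R \right)} = R^{2}$
$-2288 - \left(h{\left(2,-5 \right)} + 0\right) Z = -2288 - \left(\left(-5\right)^{2} + 0\right) \left(-4\right) = -2288 - \left(25 + 0\right) \left(-4\right) = -2288 - 25 \left(-4\right) = -2288 - -100 = -2288 + 100 = -2188$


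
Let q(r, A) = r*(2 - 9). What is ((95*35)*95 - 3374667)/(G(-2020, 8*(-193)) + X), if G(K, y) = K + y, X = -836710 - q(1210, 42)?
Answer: 764698/207951 ≈ 3.6773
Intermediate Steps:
q(r, A) = -7*r (q(r, A) = r*(-7) = -7*r)
X = -828240 (X = -836710 - (-7)*1210 = -836710 - 1*(-8470) = -836710 + 8470 = -828240)
((95*35)*95 - 3374667)/(G(-2020, 8*(-193)) + X) = ((95*35)*95 - 3374667)/((-2020 + 8*(-193)) - 828240) = (3325*95 - 3374667)/((-2020 - 1544) - 828240) = (315875 - 3374667)/(-3564 - 828240) = -3058792/(-831804) = -3058792*(-1/831804) = 764698/207951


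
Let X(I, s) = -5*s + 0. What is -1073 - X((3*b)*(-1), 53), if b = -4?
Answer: -808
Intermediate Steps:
X(I, s) = -5*s
-1073 - X((3*b)*(-1), 53) = -1073 - (-5)*53 = -1073 - 1*(-265) = -1073 + 265 = -808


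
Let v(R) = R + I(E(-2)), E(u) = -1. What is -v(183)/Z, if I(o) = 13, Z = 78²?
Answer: -49/1521 ≈ -0.032216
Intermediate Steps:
Z = 6084
v(R) = 13 + R (v(R) = R + 13 = 13 + R)
-v(183)/Z = -(13 + 183)/6084 = -196/6084 = -1*49/1521 = -49/1521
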